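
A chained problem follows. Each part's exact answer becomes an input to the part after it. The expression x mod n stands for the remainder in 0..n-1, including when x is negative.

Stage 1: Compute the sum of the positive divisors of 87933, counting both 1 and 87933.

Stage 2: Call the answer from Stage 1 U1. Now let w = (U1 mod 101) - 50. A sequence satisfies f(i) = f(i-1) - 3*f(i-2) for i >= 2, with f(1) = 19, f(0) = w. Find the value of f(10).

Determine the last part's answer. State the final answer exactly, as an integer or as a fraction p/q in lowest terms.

Stage 1: 87933 = 3 * 29311; sigma = (1 + 3) * (1 + 29311) = 4 * 29312 = 117248; answer 117248
Stage 2: U1 = 117248; w = 38; f(2) = 1*(19) - 3*(38) = -95; iterating: f(2)=-95, f(3)=-152, f(4)=133, f(5)=589, f(6)=190, f(7)=-1577, f(8)=-2147, f(9)=2584, f(10)=9025; answer 9025

9025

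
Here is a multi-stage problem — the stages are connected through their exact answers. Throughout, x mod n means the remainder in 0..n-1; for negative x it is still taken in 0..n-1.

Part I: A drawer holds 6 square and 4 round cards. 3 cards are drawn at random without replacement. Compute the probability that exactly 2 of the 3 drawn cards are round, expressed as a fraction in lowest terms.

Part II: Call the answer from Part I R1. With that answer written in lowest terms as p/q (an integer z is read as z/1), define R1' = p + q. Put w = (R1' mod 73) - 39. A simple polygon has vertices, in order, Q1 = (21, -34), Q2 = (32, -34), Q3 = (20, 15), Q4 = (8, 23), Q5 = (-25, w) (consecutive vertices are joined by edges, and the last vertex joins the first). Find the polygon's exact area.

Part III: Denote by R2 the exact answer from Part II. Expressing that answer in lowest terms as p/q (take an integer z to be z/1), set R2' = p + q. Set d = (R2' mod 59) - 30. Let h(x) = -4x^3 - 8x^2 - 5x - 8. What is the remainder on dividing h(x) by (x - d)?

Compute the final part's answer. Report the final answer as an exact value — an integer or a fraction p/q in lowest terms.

-4858

Part I: total draws C(10,3) = 120; favorable C(4,2)*C(6,1) = 36; P = 3/10; answer 3/10
Part II: R1 = 3/10; threaded value p + q = 13; w = -26; cross terms: (21*-34 - 32*-34)=374, (32*15 - 20*-34)=1160, (20*23 - 8*15)=340, (8*-26 - -25*23)=367, (-25*-34 - 21*-26)=1396; twice the area = |3637| = 3637; area = 3637/2; answer 3637/2
Part III: R2 = 3637/2; threaded value p + q = 3639; d = 10; remainder = value at the root: -4*(10)^3 - 8*(10)^2 - 5*(10)^1 - 8 = (-4000) + (-800) + (-50) + (-8) = -4858; answer -4858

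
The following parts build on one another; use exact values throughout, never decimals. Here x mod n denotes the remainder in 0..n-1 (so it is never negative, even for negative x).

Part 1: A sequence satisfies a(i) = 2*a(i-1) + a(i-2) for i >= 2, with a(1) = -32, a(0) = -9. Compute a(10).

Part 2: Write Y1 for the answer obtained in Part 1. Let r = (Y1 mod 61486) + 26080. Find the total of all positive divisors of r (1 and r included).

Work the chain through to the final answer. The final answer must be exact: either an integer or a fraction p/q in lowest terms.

Part 1: a(2) = 2*(-32) + 1*(-9) = -73; iterating: a(2)=-73, a(3)=-178, a(4)=-429, a(5)=-1036, a(6)=-2501, a(7)=-6038, a(8)=-14577, a(9)=-35192, a(10)=-84961; answer -84961
Part 2: Y1 = -84961; r = 64091; 64091 is prime, so its only divisors are 1 and 64091; sigma = 1 + 64091 = 64092; answer 64092

64092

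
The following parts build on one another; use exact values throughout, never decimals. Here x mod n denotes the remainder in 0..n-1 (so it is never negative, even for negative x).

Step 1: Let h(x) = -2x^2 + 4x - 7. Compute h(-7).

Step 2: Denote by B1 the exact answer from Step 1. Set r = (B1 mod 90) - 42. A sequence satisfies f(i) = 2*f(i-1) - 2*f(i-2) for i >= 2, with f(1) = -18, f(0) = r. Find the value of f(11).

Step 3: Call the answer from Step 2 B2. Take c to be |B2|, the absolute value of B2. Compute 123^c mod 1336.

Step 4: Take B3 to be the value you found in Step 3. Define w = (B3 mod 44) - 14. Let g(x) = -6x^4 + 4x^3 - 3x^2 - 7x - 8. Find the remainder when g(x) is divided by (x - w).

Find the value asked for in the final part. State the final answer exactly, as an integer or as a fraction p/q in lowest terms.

-4298

Step 1: -2*(-7)^2 + 4*(-7)^1 - 7 = (-98) + (-28) + (-7) = -133; answer -133
Step 2: B1 = -133; r = 5; f(2) = 2*(-18) - 2*(5) = -46; iterating: f(2)=-46, f(3)=-56, f(4)=-20, f(5)=72, f(6)=184, f(7)=224, f(8)=80, f(9)=-288, f(10)=-736, f(11)=-896; answer -896
Step 3: B2 = -896; c = 896; squarings mod 1336: 123^1=123, 123^2=433, 123^4=449, 123^8=1201, 123^16=857, 123^32=985, 123^64=289, 123^128=689, 123^256=441, 123^512=761; 123^896 = 123^128 * 123^256 * 123^512 = 889 (mod 1336); answer 889
Step 4: B3 = 889; w = -5; remainder = value at the root: -6*(-5)^4 + 4*(-5)^3 - 3*(-5)^2 - 7*(-5)^1 - 8 = (-3750) + (-500) + (-75) + (35) + (-8) = -4298; answer -4298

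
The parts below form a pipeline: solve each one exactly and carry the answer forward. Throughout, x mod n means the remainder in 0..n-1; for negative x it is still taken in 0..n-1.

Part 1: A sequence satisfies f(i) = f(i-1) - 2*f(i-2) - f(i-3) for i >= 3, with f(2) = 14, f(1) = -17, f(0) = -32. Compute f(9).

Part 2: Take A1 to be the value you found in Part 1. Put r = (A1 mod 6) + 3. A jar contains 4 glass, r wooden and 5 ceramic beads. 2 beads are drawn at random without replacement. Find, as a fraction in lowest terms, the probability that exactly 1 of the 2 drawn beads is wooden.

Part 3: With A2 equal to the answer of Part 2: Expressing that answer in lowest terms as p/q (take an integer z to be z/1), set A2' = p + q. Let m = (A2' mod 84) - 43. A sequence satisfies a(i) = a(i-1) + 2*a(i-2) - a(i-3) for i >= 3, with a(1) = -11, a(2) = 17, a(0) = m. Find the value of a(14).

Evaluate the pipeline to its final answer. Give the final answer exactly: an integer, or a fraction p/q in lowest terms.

Part 1: f(3) = 1*(14) - 2*(-17) - 1*(-32) = 80; iterating: f(3)=80, f(4)=69, f(5)=-105, f(6)=-323, f(7)=-182, f(8)=569, f(9)=1256; answer 1256
Part 2: A1 = 1256; r = 5; total draws C(14,2) = 91; favorable C(5,1)*C(9,1) = 45; P = 45/91; answer 45/91
Part 3: A2 = 45/91; threaded value p + q = 136; m = 9; a(3) = 1*(17) + 2*(-11) - 1*(9) = -14; iterating: a(3)=-14, a(4)=31, a(5)=-14, a(6)=62, a(7)=3, a(8)=141, a(9)=85, a(10)=364, a(11)=393, a(12)=1036, a(13)=1458, a(14)=3137; answer 3137

3137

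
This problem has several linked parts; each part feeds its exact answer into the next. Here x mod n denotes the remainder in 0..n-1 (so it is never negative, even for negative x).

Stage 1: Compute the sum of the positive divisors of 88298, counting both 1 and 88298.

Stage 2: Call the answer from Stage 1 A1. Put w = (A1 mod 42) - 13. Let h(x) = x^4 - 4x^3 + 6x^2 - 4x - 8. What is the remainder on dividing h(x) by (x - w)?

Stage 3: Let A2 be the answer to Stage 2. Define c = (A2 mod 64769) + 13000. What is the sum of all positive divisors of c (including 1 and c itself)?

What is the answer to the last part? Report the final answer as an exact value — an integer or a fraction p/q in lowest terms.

14280

Stage 1: 88298 = 2 * 7^2 * 17 * 53; sigma = (1 + 2) * (1 + 7 + 49) * (1 + 17) * (1 + 53) = 3 * 57 * 18 * 54 = 166212; answer 166212
Stage 2: A1 = 166212; w = 5; remainder = value at the root: 1*(5)^4 - 4*(5)^3 + 6*(5)^2 - 4*(5)^1 - 8 = (625) + (-500) + (150) + (-20) + (-8) = 247; answer 247
Stage 3: A2 = 247; c = 13247; 13247 = 13 * 1019; sigma = (1 + 13) * (1 + 1019) = 14 * 1020 = 14280; answer 14280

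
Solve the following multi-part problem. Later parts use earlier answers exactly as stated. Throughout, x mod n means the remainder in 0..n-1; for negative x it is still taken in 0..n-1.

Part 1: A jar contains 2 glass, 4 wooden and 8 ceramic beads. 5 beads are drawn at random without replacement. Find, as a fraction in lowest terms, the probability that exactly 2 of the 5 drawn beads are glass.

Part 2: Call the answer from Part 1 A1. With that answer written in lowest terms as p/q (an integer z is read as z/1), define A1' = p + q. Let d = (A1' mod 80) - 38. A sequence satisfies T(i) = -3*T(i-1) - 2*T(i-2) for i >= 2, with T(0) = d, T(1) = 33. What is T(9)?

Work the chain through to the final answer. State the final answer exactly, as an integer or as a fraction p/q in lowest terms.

8193

Part 1: total draws C(14,5) = 2002; favorable C(2,2)*C(12,3) = 220; P = 10/91; answer 10/91
Part 2: A1 = 10/91; threaded value p + q = 101; d = -17; T(2) = -3*(33) - 2*(-17) = -65; iterating: T(2)=-65, T(3)=129, T(4)=-257, T(5)=513, T(6)=-1025, T(7)=2049, T(8)=-4097, T(9)=8193; answer 8193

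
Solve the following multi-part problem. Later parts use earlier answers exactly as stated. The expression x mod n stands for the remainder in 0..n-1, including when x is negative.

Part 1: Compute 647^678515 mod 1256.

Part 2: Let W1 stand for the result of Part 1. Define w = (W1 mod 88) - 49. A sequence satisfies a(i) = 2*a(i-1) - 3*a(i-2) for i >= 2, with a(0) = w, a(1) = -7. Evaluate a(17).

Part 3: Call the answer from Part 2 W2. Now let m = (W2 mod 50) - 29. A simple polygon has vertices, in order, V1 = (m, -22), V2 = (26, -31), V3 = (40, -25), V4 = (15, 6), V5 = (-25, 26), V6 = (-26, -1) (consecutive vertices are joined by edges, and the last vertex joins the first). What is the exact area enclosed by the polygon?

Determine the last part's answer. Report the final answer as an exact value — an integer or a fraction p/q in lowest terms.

2005

Part 1: squarings mod 1256: 647^1=647, 647^2=361, 647^4=953, 647^8=121, 647^16=825, 647^32=1129, 647^64=1057, 647^128=665, 647^256=113, 647^512=209, 647^1024=977, 647^2048=1225, 647^4096=961, 647^8192=361, 647^16384=953, 647^32768=121, 647^65536=825, 647^131072=1129, 647^262144=1057, 647^524288=665; 647^678515 = 647^1 * 647^2 * 647^16 * 647^32 * 647^64 * 647^512 * 647^2048 * 647^4096 * 647^16384 * 647^131072 * 647^524288 = 815 (mod 1256); answer 815
Part 2: W1 = 815; w = -26; a(2) = 2*(-7) - 3*(-26) = 64; iterating: a(2)=64, a(3)=149, a(4)=106, a(5)=-235, a(6)=-788, a(7)=-871, a(8)=622, a(9)=3857, a(10)=5848, a(11)=125, a(12)=-17294, a(13)=-34963, a(14)=-18044, a(15)=68801, a(16)=191734, a(17)=177065; answer 177065
Part 3: W2 = 177065; m = -14; cross terms: (-14*-31 - 26*-22)=1006, (26*-25 - 40*-31)=590, (40*6 - 15*-25)=615, (15*26 - -25*6)=540, (-25*-1 - -26*26)=701, (-26*-22 - -14*-1)=558; twice the area = |4010| = 4010; area = 2005; answer 2005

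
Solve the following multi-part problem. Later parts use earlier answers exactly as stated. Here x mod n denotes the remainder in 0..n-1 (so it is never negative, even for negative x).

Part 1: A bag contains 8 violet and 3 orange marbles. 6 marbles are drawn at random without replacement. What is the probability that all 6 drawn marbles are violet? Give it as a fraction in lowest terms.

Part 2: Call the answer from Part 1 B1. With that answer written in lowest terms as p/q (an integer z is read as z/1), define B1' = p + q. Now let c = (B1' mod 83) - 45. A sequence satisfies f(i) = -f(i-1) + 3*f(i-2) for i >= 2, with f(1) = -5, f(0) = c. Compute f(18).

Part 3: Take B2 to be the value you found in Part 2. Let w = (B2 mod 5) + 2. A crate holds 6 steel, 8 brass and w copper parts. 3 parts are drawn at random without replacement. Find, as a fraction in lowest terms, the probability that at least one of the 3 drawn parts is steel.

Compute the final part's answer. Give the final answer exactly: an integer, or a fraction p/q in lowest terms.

Part 1: total draws C(11,6) = 462; favorable C(8,6) = 28; P = 2/33; answer 2/33
Part 2: B1 = 2/33; threaded value p + q = 35; c = -10; f(2) = -1*(-5) + 3*(-10) = -25; iterating: f(2)=-25, f(3)=10, f(4)=-85, f(5)=115, f(6)=-370, f(7)=715, f(8)=-1825, f(9)=3970, f(10)=-9445, f(11)=21355, f(12)=-49690, f(13)=113755, f(14)=-262825, f(15)=604090, f(16)=-1392565, f(17)=3204835, f(18)=-7382530; answer -7382530
Part 3: B2 = -7382530; w = 2; total draws C(16,3) = 560; complement C(10,3) = 120; favorable 560 - 120 = 440; P = 11/14; answer 11/14

11/14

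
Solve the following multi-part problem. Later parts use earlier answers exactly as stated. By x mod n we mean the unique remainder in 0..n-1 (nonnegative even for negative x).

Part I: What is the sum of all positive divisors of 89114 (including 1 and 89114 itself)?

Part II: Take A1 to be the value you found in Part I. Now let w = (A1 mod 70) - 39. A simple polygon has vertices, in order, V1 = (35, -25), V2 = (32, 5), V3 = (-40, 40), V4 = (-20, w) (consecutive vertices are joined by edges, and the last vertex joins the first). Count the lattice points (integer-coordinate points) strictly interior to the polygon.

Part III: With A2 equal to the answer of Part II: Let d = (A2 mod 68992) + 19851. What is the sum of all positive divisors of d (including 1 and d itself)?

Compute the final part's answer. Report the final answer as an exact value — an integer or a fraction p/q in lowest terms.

21756

Part I: 89114 = 2 * 17 * 2621; sigma = (1 + 2) * (1 + 17) * (1 + 2621) = 3 * 18 * 2622 = 141588; answer 141588
Part II: A1 = 141588; w = 9; cross terms: (35*5 - 32*-25)=975, (32*40 - -40*5)=1480, (-40*9 - -20*40)=440, (-20*-25 - 35*9)=185; twice the area = |3080| = 3080; area = 1540; boundary points = 3 + 1 + 1 + 1 = 6; strictly interior points = area - boundary/2 + 1 = 1538; answer 1538
Part III: A2 = 1538; d = 21389; 21389 = 73 * 293; sigma = (1 + 73) * (1 + 293) = 74 * 294 = 21756; answer 21756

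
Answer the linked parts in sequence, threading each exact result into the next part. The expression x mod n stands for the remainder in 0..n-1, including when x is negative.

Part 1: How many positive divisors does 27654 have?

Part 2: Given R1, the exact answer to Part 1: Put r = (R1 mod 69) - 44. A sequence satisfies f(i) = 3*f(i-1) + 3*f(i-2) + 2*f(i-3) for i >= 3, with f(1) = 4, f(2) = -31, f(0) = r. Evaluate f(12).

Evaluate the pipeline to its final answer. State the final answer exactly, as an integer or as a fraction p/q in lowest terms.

-26917801

Part 1: 27654 = 2 * 3 * 11 * 419; number of divisors = (1+1) * (1+1) * (1+1) * (1+1) = 16; answer 16
Part 2: R1 = 16; r = -28; f(3) = 3*(-31) + 3*(4) + 2*(-28) = -137; iterating: f(3)=-137, f(4)=-496, f(5)=-1961, f(6)=-7645, f(7)=-29810, f(8)=-116287, f(9)=-453581, f(10)=-1769224, f(11)=-6900989, f(12)=-26917801; answer -26917801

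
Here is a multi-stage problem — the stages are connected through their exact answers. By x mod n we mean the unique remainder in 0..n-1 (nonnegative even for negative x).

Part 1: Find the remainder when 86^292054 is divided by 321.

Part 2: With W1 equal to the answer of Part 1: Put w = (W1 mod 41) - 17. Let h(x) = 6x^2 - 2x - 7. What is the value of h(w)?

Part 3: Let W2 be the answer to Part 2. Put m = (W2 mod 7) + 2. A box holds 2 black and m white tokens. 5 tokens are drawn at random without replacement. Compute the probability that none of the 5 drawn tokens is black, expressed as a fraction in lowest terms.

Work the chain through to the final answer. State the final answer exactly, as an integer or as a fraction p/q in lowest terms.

Part 1: squarings mod 321: 86^1=86, 86^2=13, 86^4=169, 86^8=313, 86^16=64, 86^32=244, 86^64=151, 86^128=10, 86^256=100, 86^512=49, 86^1024=154, 86^2048=283, 86^4096=160, 86^8192=241, 86^16384=301, 86^32768=79, 86^65536=142, 86^131072=262, 86^262144=271; 86^292054 = 86^2 * 86^4 * 86^16 * 86^64 * 86^128 * 86^1024 * 86^4096 * 86^8192 * 86^16384 * 86^262144 = 130 (mod 321); answer 130
Part 2: W1 = 130; w = -10; 6*(-10)^2 - 2*(-10)^1 - 7 = (600) + (20) + (-7) = 613; answer 613
Part 3: W2 = 613; m = 6; total draws C(8,5) = 56; favorable C(6,5) = 6; P = 3/28; answer 3/28

3/28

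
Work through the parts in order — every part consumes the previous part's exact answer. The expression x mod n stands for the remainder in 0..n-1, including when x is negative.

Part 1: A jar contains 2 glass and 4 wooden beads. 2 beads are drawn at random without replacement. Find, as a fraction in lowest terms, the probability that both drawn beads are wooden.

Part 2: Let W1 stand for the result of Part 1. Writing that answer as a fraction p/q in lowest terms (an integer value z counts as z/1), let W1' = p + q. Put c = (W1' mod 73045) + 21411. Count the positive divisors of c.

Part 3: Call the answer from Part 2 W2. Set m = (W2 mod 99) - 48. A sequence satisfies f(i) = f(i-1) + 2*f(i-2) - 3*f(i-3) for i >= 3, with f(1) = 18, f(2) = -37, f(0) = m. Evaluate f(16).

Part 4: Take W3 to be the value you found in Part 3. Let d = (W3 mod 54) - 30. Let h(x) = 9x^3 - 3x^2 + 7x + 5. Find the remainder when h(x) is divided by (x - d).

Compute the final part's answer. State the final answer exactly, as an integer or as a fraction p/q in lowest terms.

Part 1: total draws C(6,2) = 15; favorable C(4,2) = 6; P = 2/5; answer 2/5
Part 2: W1 = 2/5; threaded value p + q = 7; c = 21418; 21418 = 2 * 10709; number of divisors = (1+1) * (1+1) = 4; answer 4
Part 3: W2 = 4; m = -44; f(3) = 1*(-37) + 2*(18) - 3*(-44) = 131; iterating: f(3)=131, f(4)=3, f(5)=376, f(6)=-11, f(7)=732, f(8)=-418, f(9)=1079, f(10)=-1953, f(11)=1459, f(12)=-5684, f(13)=3093, f(14)=-12652, f(15)=10586, f(16)=-23997; answer -23997
Part 4: W3 = -23997; d = 3; remainder = value at the root: 9*(3)^3 - 3*(3)^2 + 7*(3)^1 + 5 = (243) + (-27) + (21) + (5) = 242; answer 242

242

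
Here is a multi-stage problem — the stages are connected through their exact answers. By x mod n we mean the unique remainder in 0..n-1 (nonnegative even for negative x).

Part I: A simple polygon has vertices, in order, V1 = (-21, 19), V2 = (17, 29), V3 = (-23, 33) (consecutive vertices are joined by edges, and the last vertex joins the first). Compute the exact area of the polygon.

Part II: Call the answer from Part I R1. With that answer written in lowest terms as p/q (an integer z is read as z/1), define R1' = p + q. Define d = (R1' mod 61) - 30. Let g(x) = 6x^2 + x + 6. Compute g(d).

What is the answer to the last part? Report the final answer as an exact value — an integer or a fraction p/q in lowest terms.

Part I: cross terms: (-21*29 - 17*19)=-932, (17*33 - -23*29)=1228, (-23*19 - -21*33)=256; twice the area = |552| = 552; area = 276; answer 276
Part II: R1 = 276; threaded value p + q = 277; d = 3; 6*(3)^2 + 1*(3)^1 + 6 = (54) + (3) + (6) = 63; answer 63

63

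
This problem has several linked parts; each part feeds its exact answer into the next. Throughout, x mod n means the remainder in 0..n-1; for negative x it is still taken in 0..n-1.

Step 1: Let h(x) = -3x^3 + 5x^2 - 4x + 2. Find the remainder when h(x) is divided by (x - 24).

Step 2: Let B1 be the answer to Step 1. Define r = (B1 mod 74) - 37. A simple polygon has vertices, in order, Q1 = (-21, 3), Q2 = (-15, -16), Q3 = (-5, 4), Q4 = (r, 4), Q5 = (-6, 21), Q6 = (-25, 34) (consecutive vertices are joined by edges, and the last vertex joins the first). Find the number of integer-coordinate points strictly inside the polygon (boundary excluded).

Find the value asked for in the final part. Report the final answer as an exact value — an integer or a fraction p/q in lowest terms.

Step 1: remainder = value at the root: -3*(24)^3 + 5*(24)^2 - 4*(24)^1 + 2 = (-41472) + (2880) + (-96) + (2) = -38686; answer -38686
Step 2: B1 = -38686; r = -21; cross terms: (-21*-16 - -15*3)=381, (-15*4 - -5*-16)=-140, (-5*4 - -21*4)=64, (-21*21 - -6*4)=-417, (-6*34 - -25*21)=321, (-25*3 - -21*34)=639; twice the area = |848| = 848; area = 424; boundary points = 1 + 10 + 16 + 1 + 1 + 1 = 30; strictly interior points = area - boundary/2 + 1 = 410; answer 410

410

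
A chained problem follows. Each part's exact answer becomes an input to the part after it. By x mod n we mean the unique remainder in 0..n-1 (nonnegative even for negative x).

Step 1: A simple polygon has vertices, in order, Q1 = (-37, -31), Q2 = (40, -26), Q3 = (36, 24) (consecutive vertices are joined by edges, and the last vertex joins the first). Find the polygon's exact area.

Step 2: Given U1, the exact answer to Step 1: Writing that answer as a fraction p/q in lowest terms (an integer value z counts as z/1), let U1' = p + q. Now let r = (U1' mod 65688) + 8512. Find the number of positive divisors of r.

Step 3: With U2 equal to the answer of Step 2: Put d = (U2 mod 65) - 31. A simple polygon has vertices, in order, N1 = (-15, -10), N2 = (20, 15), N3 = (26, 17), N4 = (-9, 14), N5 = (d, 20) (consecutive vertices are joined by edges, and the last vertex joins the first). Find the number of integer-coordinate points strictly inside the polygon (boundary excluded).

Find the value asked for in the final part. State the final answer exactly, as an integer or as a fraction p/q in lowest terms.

524

Step 1: cross terms: (-37*-26 - 40*-31)=2202, (40*24 - 36*-26)=1896, (36*-31 - -37*24)=-228; twice the area = |3870| = 3870; area = 1935; answer 1935
Step 2: U1 = 1935; threaded value p + q = 1936; r = 10448; 10448 = 2^4 * 653; number of divisors = (4+1) * (1+1) = 10; answer 10
Step 3: U2 = 10; d = -21; cross terms: (-15*15 - 20*-10)=-25, (20*17 - 26*15)=-50, (26*14 - -9*17)=517, (-9*20 - -21*14)=114, (-21*-10 - -15*20)=510; twice the area = |1066| = 1066; area = 533; boundary points = 5 + 2 + 1 + 6 + 6 = 20; strictly interior points = area - boundary/2 + 1 = 524; answer 524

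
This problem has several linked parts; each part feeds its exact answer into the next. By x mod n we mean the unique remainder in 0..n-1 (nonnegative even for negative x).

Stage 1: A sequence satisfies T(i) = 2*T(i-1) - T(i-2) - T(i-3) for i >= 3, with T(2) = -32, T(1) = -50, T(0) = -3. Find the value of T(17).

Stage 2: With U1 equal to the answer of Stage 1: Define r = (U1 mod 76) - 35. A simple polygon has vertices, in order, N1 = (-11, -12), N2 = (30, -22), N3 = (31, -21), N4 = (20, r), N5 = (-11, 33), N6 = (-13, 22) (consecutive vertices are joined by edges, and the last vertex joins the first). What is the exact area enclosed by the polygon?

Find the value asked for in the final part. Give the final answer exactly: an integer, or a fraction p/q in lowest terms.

3915/2

Stage 1: T(3) = 2*(-32) - 1*(-50) - 1*(-3) = -11; iterating: T(3)=-11, T(4)=60, T(5)=163, T(6)=277, T(7)=331, T(8)=222, T(9)=-164, T(10)=-881, T(11)=-1820, T(12)=-2595, T(13)=-2489, T(14)=-563, T(15)=3958, T(16)=10968, T(17)=18541; answer 18541
Stage 2: U1 = 18541; r = 38; cross terms: (-11*-22 - 30*-12)=602, (30*-21 - 31*-22)=52, (31*38 - 20*-21)=1598, (20*33 - -11*38)=1078, (-11*22 - -13*33)=187, (-13*-12 - -11*22)=398; twice the area = |3915| = 3915; area = 3915/2; answer 3915/2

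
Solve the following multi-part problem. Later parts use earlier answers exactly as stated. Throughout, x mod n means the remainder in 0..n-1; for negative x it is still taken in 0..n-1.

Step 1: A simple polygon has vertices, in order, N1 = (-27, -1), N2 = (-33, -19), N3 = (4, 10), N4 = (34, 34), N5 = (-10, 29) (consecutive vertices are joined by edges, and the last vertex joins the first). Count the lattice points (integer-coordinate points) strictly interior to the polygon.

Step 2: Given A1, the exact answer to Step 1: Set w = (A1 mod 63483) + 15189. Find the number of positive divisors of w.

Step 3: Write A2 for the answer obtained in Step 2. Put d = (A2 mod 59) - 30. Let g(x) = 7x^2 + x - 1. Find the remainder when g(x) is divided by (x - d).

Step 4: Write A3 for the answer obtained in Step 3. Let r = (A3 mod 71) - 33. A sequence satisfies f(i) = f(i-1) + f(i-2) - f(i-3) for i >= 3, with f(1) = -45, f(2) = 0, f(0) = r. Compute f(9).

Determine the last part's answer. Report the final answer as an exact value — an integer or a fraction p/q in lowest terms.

-165

Step 1: cross terms: (-27*-19 - -33*-1)=480, (-33*10 - 4*-19)=-254, (4*34 - 34*10)=-204, (34*29 - -10*34)=1326, (-10*-1 - -27*29)=793; twice the area = |2141| = 2141; area = 2141/2; boundary points = 6 + 1 + 6 + 1 + 1 = 15; strictly interior points = area - boundary/2 + 1 = 1064; answer 1064
Step 2: A1 = 1064; w = 16253; 16253 is prime, so its only divisors are 1 and 16253; count = 2; answer 2
Step 3: A2 = 2; d = -28; remainder = value at the root: 7*(-28)^2 + 1*(-28)^1 - 1 = (5488) + (-28) + (-1) = 5459; answer 5459
Step 4: A3 = 5459; r = 30; f(3) = 1*(0) + 1*(-45) - 1*(30) = -75; iterating: f(3)=-75, f(4)=-30, f(5)=-105, f(6)=-60, f(7)=-135, f(8)=-90, f(9)=-165; answer -165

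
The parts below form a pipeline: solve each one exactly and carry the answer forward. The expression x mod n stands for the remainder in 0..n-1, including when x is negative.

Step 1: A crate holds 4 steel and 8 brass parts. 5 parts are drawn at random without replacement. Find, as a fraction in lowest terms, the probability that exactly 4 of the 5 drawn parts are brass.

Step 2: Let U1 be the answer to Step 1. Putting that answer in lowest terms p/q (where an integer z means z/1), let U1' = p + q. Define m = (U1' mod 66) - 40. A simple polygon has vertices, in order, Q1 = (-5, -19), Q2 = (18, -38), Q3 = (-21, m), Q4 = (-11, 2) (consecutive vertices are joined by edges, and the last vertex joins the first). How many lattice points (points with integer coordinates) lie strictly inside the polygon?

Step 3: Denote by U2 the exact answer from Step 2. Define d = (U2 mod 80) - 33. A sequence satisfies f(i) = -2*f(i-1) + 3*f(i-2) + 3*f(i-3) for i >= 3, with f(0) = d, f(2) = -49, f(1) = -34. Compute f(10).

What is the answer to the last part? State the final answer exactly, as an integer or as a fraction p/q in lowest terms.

-139

Step 1: total draws C(12,5) = 792; favorable C(8,4)*C(4,1) = 280; P = 35/99; answer 35/99
Step 2: U1 = 35/99; threaded value p + q = 134; m = -38; cross terms: (-5*-38 - 18*-19)=532, (18*-38 - -21*-38)=-1482, (-21*2 - -11*-38)=-460, (-11*-19 - -5*2)=219; twice the area = |-1191| = 1191; area = 1191/2; boundary points = 1 + 39 + 10 + 3 = 53; strictly interior points = area - boundary/2 + 1 = 570; answer 570
Step 3: U2 = 570; d = -23; f(3) = -2*(-49) + 3*(-34) + 3*(-23) = -73; iterating: f(3)=-73, f(4)=-103, f(5)=-160, f(6)=-208, f(7)=-373, f(8)=-358, f(9)=-1027, f(10)=-139; answer -139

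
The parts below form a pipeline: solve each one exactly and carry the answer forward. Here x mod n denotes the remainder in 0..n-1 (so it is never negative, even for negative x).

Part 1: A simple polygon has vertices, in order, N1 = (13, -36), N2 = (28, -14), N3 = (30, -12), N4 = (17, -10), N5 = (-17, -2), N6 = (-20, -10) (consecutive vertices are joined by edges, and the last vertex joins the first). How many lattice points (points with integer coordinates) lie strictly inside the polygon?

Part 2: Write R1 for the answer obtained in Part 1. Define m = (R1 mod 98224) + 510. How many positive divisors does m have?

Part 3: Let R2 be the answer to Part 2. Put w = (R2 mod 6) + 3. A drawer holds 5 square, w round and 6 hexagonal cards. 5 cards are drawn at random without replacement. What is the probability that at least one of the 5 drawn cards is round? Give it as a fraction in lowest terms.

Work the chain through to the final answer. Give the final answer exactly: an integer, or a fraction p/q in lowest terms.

Part 1: cross terms: (13*-14 - 28*-36)=826, (28*-12 - 30*-14)=84, (30*-10 - 17*-12)=-96, (17*-2 - -17*-10)=-204, (-17*-10 - -20*-2)=130, (-20*-36 - 13*-10)=850; twice the area = |1590| = 1590; area = 795; boundary points = 1 + 2 + 1 + 2 + 1 + 1 = 8; strictly interior points = area - boundary/2 + 1 = 792; answer 792
Part 2: R1 = 792; m = 1302; 1302 = 2 * 3 * 7 * 31; number of divisors = (1+1) * (1+1) * (1+1) * (1+1) = 16; answer 16
Part 3: R2 = 16; w = 7; total draws C(18,5) = 8568; complement C(11,5) = 462; favorable 8568 - 462 = 8106; P = 193/204; answer 193/204

193/204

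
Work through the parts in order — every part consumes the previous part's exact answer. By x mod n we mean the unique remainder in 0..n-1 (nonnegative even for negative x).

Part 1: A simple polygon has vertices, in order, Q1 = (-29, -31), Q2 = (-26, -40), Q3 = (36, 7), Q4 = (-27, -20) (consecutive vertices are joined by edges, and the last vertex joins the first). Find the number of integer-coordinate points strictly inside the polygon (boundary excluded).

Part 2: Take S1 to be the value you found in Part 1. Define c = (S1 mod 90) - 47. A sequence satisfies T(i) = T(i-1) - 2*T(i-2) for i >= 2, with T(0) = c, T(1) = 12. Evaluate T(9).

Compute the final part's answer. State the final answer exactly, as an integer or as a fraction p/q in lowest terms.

-288

Part 1: cross terms: (-29*-40 - -26*-31)=354, (-26*7 - 36*-40)=1258, (36*-20 - -27*7)=-531, (-27*-31 - -29*-20)=257; twice the area = |1338| = 1338; area = 669; boundary points = 3 + 1 + 9 + 1 = 14; strictly interior points = area - boundary/2 + 1 = 663; answer 663
Part 2: S1 = 663; c = -14; T(2) = 1*(12) - 2*(-14) = 40; iterating: T(2)=40, T(3)=16, T(4)=-64, T(5)=-96, T(6)=32, T(7)=224, T(8)=160, T(9)=-288; answer -288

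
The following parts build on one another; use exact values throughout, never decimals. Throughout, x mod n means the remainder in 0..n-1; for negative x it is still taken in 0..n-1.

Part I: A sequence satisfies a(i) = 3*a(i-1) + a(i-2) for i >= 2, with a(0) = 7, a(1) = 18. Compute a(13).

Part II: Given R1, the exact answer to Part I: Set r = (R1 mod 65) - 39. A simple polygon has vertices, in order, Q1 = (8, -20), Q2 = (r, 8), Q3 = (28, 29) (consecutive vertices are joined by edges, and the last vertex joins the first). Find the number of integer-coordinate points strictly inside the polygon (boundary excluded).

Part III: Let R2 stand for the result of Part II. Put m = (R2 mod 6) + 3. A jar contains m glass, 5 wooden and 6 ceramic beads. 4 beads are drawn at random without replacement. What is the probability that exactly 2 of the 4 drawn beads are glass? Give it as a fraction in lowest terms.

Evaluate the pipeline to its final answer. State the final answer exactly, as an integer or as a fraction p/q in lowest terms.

Part I: a(2) = 3*(18) + 1*(7) = 61; iterating: a(2)=61, a(3)=201, a(4)=664, a(5)=2193, a(6)=7243, a(7)=23922, a(8)=79009, a(9)=260949, a(10)=861856, a(11)=2846517, a(12)=9401407, a(13)=31050738; answer 31050738
Part II: R1 = 31050738; r = 4; cross terms: (8*8 - 4*-20)=144, (4*29 - 28*8)=-108, (28*-20 - 8*29)=-792; twice the area = |-756| = 756; area = 378; boundary points = 4 + 3 + 1 = 8; strictly interior points = area - boundary/2 + 1 = 375; answer 375
Part III: R2 = 375; m = 6; total draws C(17,4) = 2380; favorable C(6,2)*C(11,2) = 825; P = 165/476; answer 165/476

165/476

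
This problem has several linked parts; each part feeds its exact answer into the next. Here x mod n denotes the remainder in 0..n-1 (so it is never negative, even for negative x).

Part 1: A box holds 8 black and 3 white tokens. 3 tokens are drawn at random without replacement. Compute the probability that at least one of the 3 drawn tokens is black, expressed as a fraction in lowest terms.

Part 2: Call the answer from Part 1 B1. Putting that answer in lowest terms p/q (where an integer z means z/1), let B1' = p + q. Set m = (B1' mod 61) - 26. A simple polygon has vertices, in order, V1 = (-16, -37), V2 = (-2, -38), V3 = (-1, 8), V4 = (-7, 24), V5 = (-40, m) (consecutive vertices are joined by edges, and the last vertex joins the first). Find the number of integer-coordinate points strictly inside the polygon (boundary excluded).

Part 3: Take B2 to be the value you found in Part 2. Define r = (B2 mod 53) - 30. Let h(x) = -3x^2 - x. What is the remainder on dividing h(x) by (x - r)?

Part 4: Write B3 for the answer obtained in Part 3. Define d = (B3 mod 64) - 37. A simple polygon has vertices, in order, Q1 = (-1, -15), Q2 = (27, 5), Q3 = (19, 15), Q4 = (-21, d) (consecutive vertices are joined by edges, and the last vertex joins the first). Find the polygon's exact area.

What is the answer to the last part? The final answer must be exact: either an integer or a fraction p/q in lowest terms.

420

Part 1: total draws C(11,3) = 165; complement C(3,3) = 1; favorable 165 - 1 = 164; P = 164/165; answer 164/165
Part 2: B1 = 164/165; threaded value p + q = 329; m = -2; cross terms: (-16*-38 - -2*-37)=534, (-2*8 - -1*-38)=-54, (-1*24 - -7*8)=32, (-7*-2 - -40*24)=974, (-40*-37 - -16*-2)=1448; twice the area = |2934| = 2934; area = 1467; boundary points = 1 + 1 + 2 + 1 + 1 = 6; strictly interior points = area - boundary/2 + 1 = 1465; answer 1465
Part 3: B2 = 1465; r = 4; remainder = value at the root: -3*(4)^2 - 1*(4)^1 = (-48) + (-4) = -52; answer -52
Part 4: B3 = -52; d = -25; cross terms: (-1*5 - 27*-15)=400, (27*15 - 19*5)=310, (19*-25 - -21*15)=-160, (-21*-15 - -1*-25)=290; twice the area = |840| = 840; area = 420; answer 420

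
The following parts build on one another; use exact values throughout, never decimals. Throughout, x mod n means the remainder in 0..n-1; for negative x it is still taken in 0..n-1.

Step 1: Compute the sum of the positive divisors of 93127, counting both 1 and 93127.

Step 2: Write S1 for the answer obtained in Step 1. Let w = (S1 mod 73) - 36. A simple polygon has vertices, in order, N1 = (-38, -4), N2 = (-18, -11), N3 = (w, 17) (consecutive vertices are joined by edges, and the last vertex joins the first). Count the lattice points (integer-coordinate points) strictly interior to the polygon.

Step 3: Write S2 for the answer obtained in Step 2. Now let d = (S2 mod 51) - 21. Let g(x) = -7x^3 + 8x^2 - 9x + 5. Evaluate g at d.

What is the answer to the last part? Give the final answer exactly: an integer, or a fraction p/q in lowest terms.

Step 1: 93127 = 23 * 4049; sigma = (1 + 23) * (1 + 4049) = 24 * 4050 = 97200; answer 97200
Step 2: S1 = 97200; w = 1; cross terms: (-38*-11 - -18*-4)=346, (-18*17 - 1*-11)=-295, (1*-4 - -38*17)=642; twice the area = |693| = 693; area = 693/2; boundary points = 1 + 1 + 3 = 5; strictly interior points = area - boundary/2 + 1 = 345; answer 345
Step 3: S2 = 345; d = 18; -7*(18)^3 + 8*(18)^2 - 9*(18)^1 + 5 = (-40824) + (2592) + (-162) + (5) = -38389; answer -38389

-38389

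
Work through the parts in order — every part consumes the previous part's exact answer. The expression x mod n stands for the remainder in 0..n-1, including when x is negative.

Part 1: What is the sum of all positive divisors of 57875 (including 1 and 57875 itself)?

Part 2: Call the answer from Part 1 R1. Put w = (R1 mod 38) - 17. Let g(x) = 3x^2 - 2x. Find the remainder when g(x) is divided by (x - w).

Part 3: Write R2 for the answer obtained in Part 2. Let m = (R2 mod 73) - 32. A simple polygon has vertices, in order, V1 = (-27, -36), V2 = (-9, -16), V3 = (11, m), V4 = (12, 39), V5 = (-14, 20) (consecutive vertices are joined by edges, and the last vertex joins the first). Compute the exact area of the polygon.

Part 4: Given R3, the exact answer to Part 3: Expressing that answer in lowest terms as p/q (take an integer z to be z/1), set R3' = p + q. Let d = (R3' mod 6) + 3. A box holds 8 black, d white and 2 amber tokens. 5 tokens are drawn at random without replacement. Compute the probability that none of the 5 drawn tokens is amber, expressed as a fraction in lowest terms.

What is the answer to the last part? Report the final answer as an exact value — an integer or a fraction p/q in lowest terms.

3/7

Part 1: 57875 = 5^3 * 463; sigma = (1 + 5 + 25 + 125) * (1 + 463) = 156 * 464 = 72384; answer 72384
Part 2: R1 = 72384; w = 15; remainder = value at the root: 3*(15)^2 - 2*(15)^1 = (675) + (-30) = 645; answer 645
Part 3: R2 = 645; m = 29; cross terms: (-27*-16 - -9*-36)=108, (-9*29 - 11*-16)=-85, (11*39 - 12*29)=81, (12*20 - -14*39)=786, (-14*-36 - -27*20)=1044; twice the area = |1934| = 1934; area = 967; answer 967
Part 4: R3 = 967; threaded value p + q = 968; d = 5; total draws C(15,5) = 3003; favorable C(13,5) = 1287; P = 3/7; answer 3/7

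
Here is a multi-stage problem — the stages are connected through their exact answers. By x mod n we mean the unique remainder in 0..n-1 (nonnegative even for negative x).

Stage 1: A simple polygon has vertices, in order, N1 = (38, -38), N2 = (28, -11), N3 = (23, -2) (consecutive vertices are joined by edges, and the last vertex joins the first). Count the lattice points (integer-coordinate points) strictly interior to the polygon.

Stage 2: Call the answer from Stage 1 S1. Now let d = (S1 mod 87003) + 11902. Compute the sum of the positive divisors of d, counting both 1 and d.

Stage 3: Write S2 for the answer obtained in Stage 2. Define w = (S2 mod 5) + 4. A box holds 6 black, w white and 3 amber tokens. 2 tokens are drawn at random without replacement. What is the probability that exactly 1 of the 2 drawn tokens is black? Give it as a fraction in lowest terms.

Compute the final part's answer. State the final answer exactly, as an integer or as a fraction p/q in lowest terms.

33/68

Stage 1: cross terms: (38*-11 - 28*-38)=646, (28*-2 - 23*-11)=197, (23*-38 - 38*-2)=-798; twice the area = |45| = 45; area = 45/2; boundary points = 1 + 1 + 3 = 5; strictly interior points = area - boundary/2 + 1 = 21; answer 21
Stage 2: S1 = 21; d = 11923; 11923 is prime, so its only divisors are 1 and 11923; sigma = 1 + 11923 = 11924; answer 11924
Stage 3: S2 = 11924; w = 8; total draws C(17,2) = 136; favorable C(6,1)*C(11,1) = 66; P = 33/68; answer 33/68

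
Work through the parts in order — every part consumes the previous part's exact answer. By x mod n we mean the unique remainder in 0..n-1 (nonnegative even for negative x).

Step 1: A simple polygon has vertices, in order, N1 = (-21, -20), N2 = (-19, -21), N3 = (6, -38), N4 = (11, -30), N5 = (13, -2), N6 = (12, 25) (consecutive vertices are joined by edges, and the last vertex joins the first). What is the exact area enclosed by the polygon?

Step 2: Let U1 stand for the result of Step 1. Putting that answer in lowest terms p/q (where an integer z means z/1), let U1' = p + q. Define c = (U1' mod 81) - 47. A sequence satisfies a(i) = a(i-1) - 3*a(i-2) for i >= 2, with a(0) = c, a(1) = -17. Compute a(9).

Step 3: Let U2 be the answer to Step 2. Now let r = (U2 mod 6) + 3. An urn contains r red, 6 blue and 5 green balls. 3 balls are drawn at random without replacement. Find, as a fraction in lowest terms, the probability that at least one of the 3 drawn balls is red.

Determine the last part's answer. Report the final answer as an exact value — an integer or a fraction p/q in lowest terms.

Step 1: cross terms: (-21*-21 - -19*-20)=61, (-19*-38 - 6*-21)=848, (6*-30 - 11*-38)=238, (11*-2 - 13*-30)=368, (13*25 - 12*-2)=349, (12*-20 - -21*25)=285; twice the area = |2149| = 2149; area = 2149/2; answer 2149/2
Step 2: U1 = 2149/2; threaded value p + q = 2151; c = -2; a(2) = 1*(-17) - 3*(-2) = -11; iterating: a(2)=-11, a(3)=40, a(4)=73, a(5)=-47, a(6)=-266, a(7)=-125, a(8)=673, a(9)=1048; answer 1048
Step 3: U2 = 1048; r = 7; total draws C(18,3) = 816; complement C(11,3) = 165; favorable 816 - 165 = 651; P = 217/272; answer 217/272

217/272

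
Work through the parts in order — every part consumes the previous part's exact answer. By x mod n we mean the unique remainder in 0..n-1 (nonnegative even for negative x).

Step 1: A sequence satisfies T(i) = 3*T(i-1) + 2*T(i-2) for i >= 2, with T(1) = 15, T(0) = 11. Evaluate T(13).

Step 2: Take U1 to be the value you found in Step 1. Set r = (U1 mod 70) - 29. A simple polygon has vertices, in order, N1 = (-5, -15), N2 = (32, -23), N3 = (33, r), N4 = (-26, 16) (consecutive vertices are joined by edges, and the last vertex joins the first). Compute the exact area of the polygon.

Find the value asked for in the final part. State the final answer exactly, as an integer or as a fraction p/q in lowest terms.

770

Step 1: T(2) = 3*(15) + 2*(11) = 67; iterating: T(2)=67, T(3)=231, T(4)=827, T(5)=2943, T(6)=10483, T(7)=37335, T(8)=132971, T(9)=473583, T(10)=1686691, T(11)=6007239, T(12)=21395099, T(13)=76199775; answer 76199775
Step 2: U1 = 76199775; r = -14; cross terms: (-5*-23 - 32*-15)=595, (32*-14 - 33*-23)=311, (33*16 - -26*-14)=164, (-26*-15 - -5*16)=470; twice the area = |1540| = 1540; area = 770; answer 770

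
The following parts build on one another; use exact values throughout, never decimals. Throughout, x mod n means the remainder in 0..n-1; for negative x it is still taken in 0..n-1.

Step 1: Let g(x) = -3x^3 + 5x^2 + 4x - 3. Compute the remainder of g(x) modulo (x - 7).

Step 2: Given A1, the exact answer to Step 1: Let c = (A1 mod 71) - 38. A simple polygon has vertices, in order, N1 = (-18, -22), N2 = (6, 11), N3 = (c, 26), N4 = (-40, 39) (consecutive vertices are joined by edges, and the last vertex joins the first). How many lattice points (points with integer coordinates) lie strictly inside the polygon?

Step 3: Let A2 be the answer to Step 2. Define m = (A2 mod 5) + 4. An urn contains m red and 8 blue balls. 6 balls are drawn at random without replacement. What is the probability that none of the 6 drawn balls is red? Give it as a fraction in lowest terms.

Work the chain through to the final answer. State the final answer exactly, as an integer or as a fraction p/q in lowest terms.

1/33

Step 1: remainder = value at the root: -3*(7)^3 + 5*(7)^2 + 4*(7)^1 - 3 = (-1029) + (245) + (28) + (-3) = -759; answer -759
Step 2: A1 = -759; c = -16; cross terms: (-18*11 - 6*-22)=-66, (6*26 - -16*11)=332, (-16*39 - -40*26)=416, (-40*-22 - -18*39)=1582; twice the area = |2264| = 2264; area = 1132; boundary points = 3 + 1 + 1 + 1 = 6; strictly interior points = area - boundary/2 + 1 = 1130; answer 1130
Step 3: A2 = 1130; m = 4; total draws C(12,6) = 924; favorable C(8,6) = 28; P = 1/33; answer 1/33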